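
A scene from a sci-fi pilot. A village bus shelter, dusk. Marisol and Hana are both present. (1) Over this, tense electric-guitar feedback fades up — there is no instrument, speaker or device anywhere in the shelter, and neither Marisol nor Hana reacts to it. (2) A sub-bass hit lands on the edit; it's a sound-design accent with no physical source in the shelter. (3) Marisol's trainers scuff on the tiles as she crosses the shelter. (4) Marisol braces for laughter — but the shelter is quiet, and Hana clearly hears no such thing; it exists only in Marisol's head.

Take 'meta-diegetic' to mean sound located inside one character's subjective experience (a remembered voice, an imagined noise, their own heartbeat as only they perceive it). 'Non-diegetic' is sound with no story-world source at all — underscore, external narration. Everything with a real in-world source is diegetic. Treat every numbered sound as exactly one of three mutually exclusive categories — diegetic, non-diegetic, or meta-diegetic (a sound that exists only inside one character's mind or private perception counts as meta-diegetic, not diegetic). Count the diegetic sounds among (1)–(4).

1

Sound (1): nothing in the shelter produces it and the characters don't hear it — pure soundtrack, so non-diegetic.
Sound (2): an editorial stinger — it belongs to the cut, not the story world, so non-diegetic.
Sound (3): it's the physical sound of Marisol moving in the space, so diegetic.
(4) is meta-diegetic: the sound is imagined by Marisol; nothing in the story world is producing it and Hana can't hear it.
So 1 of the 4 is diegetic: (3).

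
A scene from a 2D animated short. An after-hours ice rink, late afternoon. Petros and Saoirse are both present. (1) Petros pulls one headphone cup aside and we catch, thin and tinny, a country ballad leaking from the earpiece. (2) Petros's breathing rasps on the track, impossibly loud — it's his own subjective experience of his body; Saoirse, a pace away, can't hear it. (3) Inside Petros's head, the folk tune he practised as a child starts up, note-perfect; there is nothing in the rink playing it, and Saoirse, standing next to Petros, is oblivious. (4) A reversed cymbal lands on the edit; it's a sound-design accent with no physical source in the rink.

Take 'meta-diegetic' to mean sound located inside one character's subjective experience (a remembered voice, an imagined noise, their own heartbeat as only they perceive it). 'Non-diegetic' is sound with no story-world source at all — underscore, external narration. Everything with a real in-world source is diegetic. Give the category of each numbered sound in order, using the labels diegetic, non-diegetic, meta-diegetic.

diegetic, meta-diegetic, meta-diegetic, non-diegetic

(1) it's leaking from a physical pair of headphones in the scene → diegetic.
(2) a subjective body sound — Petros's private perception, inaudible to Saoirse → meta-diegetic.
Sound (3): remembered music, private to Petros — Saoirse is oblivious because it isn't in the room, so meta-diegetic.
(4) is non-diegetic: it's a sound-design accent with no in-world source; no one in the scene can hear it.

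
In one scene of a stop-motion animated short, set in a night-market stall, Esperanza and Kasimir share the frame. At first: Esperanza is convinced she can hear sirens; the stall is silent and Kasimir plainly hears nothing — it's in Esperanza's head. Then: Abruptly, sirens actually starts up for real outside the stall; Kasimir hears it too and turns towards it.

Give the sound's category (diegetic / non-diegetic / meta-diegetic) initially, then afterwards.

Initially: only Esperanza 'hears' it — imagined, in her mind → meta-diegetic.
Afterwards: now there's a real external source and Kasimir hears it too — in the story world → diegetic.

meta-diegetic, diegetic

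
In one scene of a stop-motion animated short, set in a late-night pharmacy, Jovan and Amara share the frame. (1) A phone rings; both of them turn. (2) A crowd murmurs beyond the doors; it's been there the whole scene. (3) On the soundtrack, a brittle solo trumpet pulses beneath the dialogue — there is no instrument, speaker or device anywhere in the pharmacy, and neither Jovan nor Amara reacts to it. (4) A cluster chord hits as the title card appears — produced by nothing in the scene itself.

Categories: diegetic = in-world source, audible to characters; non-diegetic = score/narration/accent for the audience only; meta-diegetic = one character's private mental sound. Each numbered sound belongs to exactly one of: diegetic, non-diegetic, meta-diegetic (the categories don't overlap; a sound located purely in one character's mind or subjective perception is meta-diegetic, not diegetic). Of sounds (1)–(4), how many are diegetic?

(1) is diegetic: a phone is a real object/event in the scene's world.
(2) ambient/room sound belonging to the story's physical space → diegetic.
Sound (3): score with no on-screen or off-screen source; it exists for the audience alone, so non-diegetic.
(4) is non-diegetic: nothing in the scene produces it; it's an accent added for the audience.
Diegetic: (1), (2) — that's 2.

2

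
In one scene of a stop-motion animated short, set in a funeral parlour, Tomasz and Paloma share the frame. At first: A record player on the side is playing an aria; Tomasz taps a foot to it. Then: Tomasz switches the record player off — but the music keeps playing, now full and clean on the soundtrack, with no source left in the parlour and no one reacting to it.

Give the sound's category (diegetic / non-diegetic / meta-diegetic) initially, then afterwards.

Initially: a record player is a real in-scene source and Tomasz reacts to it → diegetic.
Afterwards: there is no longer any in-world source and no one can hear it — it has become underscore → non-diegetic.

diegetic, non-diegetic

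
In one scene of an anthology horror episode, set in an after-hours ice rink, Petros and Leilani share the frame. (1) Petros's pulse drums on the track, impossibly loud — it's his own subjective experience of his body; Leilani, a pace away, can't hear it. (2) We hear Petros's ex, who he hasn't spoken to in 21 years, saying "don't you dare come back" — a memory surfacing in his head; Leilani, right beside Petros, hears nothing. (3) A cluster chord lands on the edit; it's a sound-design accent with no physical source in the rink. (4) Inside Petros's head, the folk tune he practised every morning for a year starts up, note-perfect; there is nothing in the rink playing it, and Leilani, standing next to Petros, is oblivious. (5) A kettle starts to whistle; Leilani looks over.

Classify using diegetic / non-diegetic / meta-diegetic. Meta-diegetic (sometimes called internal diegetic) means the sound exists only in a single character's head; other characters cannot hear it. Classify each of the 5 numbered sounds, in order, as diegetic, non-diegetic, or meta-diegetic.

(1) is meta-diegetic: a subjective body sound — Petros's private perception, inaudible to Leilani.
(2) a remembered line, private to Petros — not present in the room, not audible to Leilani → meta-diegetic.
Sound (3): it's a sound-design accent with no in-world source; no one in the scene can hear it, so non-diegetic.
Sound (4): the music is a memory playing inside Petros's mind alone; no real-world source, Leilani can't hear it, so meta-diegetic.
(5) a kettle is a real object/event in the scene's world → diegetic.

meta-diegetic, meta-diegetic, non-diegetic, meta-diegetic, diegetic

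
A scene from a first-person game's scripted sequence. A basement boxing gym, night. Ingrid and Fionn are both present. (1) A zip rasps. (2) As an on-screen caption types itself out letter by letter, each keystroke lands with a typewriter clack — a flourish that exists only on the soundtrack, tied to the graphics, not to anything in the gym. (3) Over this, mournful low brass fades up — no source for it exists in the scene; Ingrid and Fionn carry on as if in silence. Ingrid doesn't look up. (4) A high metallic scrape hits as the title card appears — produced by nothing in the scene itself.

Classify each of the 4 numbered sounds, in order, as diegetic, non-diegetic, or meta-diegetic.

(1) is diegetic: a zip is a real object/event in the scene's world.
(2) is non-diegetic: it accompanies on-screen graphics, not anything inside the story world.
(3) it has no source in the story world and no character can hear it — it's underscore → non-diegetic.
Sound (4): nothing in the scene produces it; it's an accent added for the audience, so non-diegetic.

diegetic, non-diegetic, non-diegetic, non-diegetic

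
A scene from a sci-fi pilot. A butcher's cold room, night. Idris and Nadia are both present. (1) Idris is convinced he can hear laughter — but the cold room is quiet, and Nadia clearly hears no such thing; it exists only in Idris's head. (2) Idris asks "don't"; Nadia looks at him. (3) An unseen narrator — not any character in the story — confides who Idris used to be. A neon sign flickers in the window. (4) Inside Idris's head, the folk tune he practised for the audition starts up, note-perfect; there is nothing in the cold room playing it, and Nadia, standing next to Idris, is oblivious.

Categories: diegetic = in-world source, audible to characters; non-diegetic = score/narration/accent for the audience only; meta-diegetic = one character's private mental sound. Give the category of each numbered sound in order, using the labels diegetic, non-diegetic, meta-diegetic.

Sound (1): subjective to Idris: the cold room is silent and Nadia hears nothing, so meta-diegetic.
Sound (2): on-screen dialogue — Idris speaks and Nadia is there to hear, so diegetic.
(3) the narrator exists outside the story world, addressing only the audience → non-diegetic.
Sound (4): remembered music, private to Idris — Nadia is oblivious because it isn't in the room, so meta-diegetic.

meta-diegetic, diegetic, non-diegetic, meta-diegetic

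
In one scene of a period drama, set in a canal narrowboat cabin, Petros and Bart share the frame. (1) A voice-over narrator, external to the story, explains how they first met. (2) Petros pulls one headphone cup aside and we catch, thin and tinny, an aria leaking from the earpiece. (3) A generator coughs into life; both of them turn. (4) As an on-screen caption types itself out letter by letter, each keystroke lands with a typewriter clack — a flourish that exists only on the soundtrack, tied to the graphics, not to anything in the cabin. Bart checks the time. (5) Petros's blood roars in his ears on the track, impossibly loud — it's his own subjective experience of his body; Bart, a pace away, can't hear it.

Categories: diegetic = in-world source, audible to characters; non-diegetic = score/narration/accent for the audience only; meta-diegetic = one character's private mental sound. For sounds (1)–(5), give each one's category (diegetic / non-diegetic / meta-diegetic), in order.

non-diegetic, diegetic, diegetic, non-diegetic, meta-diegetic

(1) is non-diegetic: external voice-over — not a character, not heard by anyone in the scene.
Sound (2): it's leaking from a physical pair of headphones in the scene, so diegetic.
(3) is diegetic: the sound comes from a generator physically present in the location.
(4) is non-diegetic: it accompanies on-screen graphics, not anything inside the story world.
(5) it's Petros's internal bodily sensation rendered as sound; only Petros 'hears' it → meta-diegetic.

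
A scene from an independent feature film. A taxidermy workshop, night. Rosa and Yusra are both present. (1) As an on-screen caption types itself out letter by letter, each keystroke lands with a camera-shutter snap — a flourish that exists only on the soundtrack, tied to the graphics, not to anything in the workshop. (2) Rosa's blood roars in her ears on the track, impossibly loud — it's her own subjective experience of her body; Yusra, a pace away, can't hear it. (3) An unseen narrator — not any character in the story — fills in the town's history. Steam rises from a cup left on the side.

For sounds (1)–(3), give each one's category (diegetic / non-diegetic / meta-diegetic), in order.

(1) is non-diegetic: sound married to a title/caption — outside the diegesis by definition.
(2) a subjective body sound — Rosa's private perception, inaudible to Yusra → meta-diegetic.
(3) is non-diegetic: external voice-over — not a character, not heard by anyone in the scene.

non-diegetic, meta-diegetic, non-diegetic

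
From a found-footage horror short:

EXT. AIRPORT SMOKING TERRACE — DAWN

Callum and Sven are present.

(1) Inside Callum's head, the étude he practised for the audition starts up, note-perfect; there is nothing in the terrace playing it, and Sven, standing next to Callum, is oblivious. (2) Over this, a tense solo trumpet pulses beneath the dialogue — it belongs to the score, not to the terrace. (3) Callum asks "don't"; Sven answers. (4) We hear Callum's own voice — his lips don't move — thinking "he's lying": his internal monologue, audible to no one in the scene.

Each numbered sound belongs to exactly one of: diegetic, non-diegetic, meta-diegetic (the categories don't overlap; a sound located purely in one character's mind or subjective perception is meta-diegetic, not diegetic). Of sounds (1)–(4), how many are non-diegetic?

1

(1) is meta-diegetic: it lives in Callum's subjectivity, not in the terrace.
Sound (2): nothing in the terrace produces it and the characters don't hear it — pure soundtrack, so non-diegetic.
Sound (3): on-screen dialogue — Callum speaks and Sven is there to hear, so diegetic.
Sound (4): it's Callum's unspoken thought, heard only by the audience via his subjectivity, so meta-diegetic.
So 1 of the 4 is non-diegetic: (2).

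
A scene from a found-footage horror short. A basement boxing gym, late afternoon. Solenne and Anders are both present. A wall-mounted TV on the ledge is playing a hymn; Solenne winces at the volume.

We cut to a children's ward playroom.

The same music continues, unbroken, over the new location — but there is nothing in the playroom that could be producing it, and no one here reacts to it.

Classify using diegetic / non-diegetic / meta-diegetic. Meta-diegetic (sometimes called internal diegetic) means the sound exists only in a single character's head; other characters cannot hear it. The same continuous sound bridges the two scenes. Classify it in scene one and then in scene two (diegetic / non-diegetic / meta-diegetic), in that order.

Scene one: a wall-mounted TV is an on-screen source and Solenne reacts to it → diegetic.
Scene two: there is no source in the playroom and no one hears it — it's now underscore → non-diegetic.

diegetic, non-diegetic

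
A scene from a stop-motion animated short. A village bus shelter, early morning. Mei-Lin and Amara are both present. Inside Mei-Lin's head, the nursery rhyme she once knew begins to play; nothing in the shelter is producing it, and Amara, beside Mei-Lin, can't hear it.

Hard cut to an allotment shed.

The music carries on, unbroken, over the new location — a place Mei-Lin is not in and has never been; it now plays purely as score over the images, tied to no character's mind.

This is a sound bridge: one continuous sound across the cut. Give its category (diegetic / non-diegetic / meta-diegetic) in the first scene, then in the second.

Scene one: the music exists only inside Mei-Lin's mind; Amara can't hear it → meta-diegetic.
Scene two: it's detached from Mei-Lin entirely and plays over unrelated images with no in-world source — conventional underscore → non-diegetic.

meta-diegetic, non-diegetic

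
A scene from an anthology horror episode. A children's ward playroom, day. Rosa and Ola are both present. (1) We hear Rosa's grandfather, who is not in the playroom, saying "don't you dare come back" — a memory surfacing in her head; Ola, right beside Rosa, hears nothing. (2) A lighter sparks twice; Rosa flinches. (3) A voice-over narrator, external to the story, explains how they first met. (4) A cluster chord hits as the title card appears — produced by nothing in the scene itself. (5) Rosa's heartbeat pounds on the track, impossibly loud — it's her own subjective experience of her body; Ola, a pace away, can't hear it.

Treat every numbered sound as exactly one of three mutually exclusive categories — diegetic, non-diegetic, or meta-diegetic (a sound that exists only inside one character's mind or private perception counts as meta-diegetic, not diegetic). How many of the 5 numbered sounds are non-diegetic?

(1) the voice is a memory playing only inside Rosa's mind; Ola can't hear it → meta-diegetic.
(2) the sound comes from a lighter physically present in the location → diegetic.
(3) external voice-over — not a character, not heard by anyone in the scene → non-diegetic.
(4) is non-diegetic: it's a sound-design accent with no in-world source; no one in the scene can hear it.
(5) is meta-diegetic: point-of-audition from inside Rosa's body; not a sound in the room.
Non-diegetic: (3), (4) — that's 2.

2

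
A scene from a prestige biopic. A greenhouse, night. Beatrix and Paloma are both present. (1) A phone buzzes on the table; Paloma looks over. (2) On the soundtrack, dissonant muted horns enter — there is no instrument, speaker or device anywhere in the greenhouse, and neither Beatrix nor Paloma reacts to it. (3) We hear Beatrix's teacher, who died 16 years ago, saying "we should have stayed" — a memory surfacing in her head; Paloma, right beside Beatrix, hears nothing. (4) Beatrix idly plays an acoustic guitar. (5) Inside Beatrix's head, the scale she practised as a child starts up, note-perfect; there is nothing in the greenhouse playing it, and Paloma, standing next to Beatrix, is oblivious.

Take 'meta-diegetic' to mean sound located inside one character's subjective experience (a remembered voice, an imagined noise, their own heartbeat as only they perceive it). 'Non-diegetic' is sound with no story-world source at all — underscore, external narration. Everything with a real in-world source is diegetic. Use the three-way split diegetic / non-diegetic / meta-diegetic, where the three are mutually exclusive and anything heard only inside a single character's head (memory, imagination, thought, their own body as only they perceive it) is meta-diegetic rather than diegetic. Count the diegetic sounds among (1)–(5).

2

(1) is diegetic: the sound comes from a phone physically present in the location.
(2) is non-diegetic: nothing in the greenhouse produces it and the characters don't hear it — pure soundtrack.
Sound (3): the voice is a memory playing only inside Beatrix's mind; Paloma can't hear it, so meta-diegetic.
(4) is diegetic: a character is playing an acoustic guitar on screen.
Sound (5): it lives in Beatrix's subjectivity, not in the greenhouse, so meta-diegetic.
So 2 of the 5 are diegetic: (1), (4).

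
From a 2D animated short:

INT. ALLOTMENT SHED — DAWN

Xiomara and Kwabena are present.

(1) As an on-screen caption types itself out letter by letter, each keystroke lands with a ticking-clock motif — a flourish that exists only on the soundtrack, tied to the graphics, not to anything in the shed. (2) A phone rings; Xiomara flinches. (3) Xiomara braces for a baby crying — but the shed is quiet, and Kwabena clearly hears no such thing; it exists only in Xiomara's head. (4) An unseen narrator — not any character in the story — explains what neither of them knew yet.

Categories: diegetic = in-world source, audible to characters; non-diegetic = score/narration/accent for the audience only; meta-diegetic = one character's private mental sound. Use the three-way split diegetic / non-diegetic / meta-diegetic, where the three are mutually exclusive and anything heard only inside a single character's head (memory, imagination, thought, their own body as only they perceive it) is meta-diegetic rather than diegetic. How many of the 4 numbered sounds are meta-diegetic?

(1) it accompanies on-screen graphics, not anything inside the story world → non-diegetic.
Sound (2): a phone is a real object/event in the scene's world, so diegetic.
(3) Xiomara alone 'hears' it — an imagined sound, not present in the space → meta-diegetic.
(4) commentary laid over the scene from outside the fiction → non-diegetic.
So 1 of the 4 is meta-diegetic: (3).

1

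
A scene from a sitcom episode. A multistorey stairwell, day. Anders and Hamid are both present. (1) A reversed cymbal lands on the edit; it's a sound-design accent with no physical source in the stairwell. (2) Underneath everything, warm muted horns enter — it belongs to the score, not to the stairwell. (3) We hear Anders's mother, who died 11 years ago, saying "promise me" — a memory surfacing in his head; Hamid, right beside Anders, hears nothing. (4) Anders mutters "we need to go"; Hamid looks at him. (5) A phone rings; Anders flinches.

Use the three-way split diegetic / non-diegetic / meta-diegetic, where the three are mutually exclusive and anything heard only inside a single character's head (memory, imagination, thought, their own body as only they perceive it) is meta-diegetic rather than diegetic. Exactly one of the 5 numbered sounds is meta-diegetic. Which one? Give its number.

3

Sound (1): an editorial stinger — it belongs to the cut, not the story world, so non-diegetic.
Sound (2): score with no on-screen or off-screen source; it exists for the audience alone, so non-diegetic.
(3) is meta-diegetic: a remembered line, private to Anders — not present in the room, not audible to Hamid.
(4) Anders is a character speaking aloud in the scene → diegetic.
Sound (5): the sound comes from a phone physically present in the location, so diegetic.
Only (3) is meta-diegetic.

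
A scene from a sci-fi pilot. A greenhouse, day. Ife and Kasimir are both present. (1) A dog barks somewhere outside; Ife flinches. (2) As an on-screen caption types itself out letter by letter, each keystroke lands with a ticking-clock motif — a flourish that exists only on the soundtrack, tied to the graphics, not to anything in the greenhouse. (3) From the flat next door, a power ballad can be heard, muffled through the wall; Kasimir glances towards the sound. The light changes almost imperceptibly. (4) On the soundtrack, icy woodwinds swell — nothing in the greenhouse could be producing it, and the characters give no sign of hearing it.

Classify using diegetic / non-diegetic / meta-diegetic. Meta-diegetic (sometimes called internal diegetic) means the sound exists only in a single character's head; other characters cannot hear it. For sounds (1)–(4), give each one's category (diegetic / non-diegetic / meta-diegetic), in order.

(1) is diegetic: the sound comes from a dog physically present in the location.
Sound (2): it accompanies on-screen graphics, not anything inside the story world, so non-diegetic.
(3) is diegetic: it's coming from the flat next door — a location within the story world — and Kasimir reacts.
Sound (4): nothing in the greenhouse produces it and the characters don't hear it — pure soundtrack, so non-diegetic.

diegetic, non-diegetic, diegetic, non-diegetic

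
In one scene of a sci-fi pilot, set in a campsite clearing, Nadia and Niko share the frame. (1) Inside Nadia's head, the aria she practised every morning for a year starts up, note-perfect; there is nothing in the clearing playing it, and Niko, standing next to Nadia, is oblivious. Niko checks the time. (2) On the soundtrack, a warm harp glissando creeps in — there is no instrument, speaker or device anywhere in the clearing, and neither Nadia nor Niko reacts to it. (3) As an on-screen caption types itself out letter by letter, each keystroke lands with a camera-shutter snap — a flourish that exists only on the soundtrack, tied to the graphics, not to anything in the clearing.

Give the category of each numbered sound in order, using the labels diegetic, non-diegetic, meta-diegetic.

meta-diegetic, non-diegetic, non-diegetic

(1) is meta-diegetic: the music is a memory playing inside Nadia's mind alone; no real-world source, Niko can't hear it.
(2) is non-diegetic: nothing in the clearing produces it and the characters don't hear it — pure soundtrack.
(3) sound married to a title/caption — outside the diegesis by definition → non-diegetic.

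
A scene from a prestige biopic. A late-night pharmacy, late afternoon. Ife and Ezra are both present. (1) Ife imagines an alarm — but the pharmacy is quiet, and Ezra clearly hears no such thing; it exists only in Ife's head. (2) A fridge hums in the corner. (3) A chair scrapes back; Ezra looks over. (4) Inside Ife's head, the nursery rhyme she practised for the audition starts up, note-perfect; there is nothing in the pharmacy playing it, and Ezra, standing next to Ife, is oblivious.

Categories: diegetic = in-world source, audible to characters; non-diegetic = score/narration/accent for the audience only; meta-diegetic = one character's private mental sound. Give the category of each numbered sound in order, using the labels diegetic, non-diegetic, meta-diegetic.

Sound (1): Ife alone 'hears' it — an imagined sound, not present in the space, so meta-diegetic.
Sound (2): ambient/room sound belonging to the story's physical space, so diegetic.
Sound (3): a chair is a real object/event in the scene's world, so diegetic.
(4) is meta-diegetic: remembered music, private to Ife — Ezra is oblivious because it isn't in the room.

meta-diegetic, diegetic, diegetic, meta-diegetic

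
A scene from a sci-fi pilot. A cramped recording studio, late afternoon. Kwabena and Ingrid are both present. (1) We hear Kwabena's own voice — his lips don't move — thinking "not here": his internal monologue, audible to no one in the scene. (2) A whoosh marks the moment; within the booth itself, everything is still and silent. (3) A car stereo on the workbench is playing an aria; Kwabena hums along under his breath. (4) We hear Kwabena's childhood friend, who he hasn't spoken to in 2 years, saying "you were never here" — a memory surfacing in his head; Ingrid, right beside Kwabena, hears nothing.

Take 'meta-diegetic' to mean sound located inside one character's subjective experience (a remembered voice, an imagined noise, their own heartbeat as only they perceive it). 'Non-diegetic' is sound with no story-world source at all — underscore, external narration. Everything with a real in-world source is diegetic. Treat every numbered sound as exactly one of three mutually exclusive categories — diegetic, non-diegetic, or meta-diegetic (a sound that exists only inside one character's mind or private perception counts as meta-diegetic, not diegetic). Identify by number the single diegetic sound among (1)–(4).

3

(1) is meta-diegetic: it's Kwabena's unspoken thought, heard only by the audience via his subjectivity.
(2) an editorial stinger — it belongs to the cut, not the story world → non-diegetic.
(3) a car stereo is a physical source in the scene and Kwabena reacts to it → diegetic.
Sound (4): it's Kwabena's recollection rendered as sound; the other character can't hear it, so meta-diegetic.
Only (3) is diegetic.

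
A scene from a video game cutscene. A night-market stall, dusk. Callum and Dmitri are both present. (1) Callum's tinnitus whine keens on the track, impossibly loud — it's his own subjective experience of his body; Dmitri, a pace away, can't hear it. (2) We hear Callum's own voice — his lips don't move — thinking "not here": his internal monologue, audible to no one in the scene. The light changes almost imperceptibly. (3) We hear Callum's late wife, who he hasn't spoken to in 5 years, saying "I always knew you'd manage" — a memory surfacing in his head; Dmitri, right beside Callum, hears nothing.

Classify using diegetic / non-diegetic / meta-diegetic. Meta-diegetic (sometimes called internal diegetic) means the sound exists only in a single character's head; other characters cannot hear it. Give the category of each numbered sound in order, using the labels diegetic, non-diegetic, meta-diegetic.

Sound (1): it's Callum's internal bodily sensation rendered as sound; only Callum 'hears' it, so meta-diegetic.
Sound (2): Callum's thought-voice: a private mental sound no other character can hear, so meta-diegetic.
Sound (3): the voice is a memory playing only inside Callum's mind; Dmitri can't hear it, so meta-diegetic.

meta-diegetic, meta-diegetic, meta-diegetic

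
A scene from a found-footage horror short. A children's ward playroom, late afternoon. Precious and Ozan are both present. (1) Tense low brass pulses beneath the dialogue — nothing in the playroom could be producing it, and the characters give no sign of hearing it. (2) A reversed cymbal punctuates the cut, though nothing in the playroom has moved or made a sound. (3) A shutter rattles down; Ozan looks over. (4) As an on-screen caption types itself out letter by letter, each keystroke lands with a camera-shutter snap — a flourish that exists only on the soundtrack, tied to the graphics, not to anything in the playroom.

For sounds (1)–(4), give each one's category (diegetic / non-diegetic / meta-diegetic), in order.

(1) score with no on-screen or off-screen source; it exists for the audience alone → non-diegetic.
(2) it's a sound-design accent with no in-world source; no one in the scene can hear it → non-diegetic.
(3) a shutter is a real object/event in the scene's world → diegetic.
(4) is non-diegetic: the caption isn't part of the story world, so neither is the sound tied to it.

non-diegetic, non-diegetic, diegetic, non-diegetic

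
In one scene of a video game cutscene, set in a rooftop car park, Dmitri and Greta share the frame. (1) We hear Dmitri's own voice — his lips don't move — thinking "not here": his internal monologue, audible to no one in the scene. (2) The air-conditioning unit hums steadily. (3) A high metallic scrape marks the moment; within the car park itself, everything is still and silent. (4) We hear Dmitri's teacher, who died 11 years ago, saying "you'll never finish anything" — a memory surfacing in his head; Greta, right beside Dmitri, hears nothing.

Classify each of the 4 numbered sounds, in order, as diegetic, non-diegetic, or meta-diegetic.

meta-diegetic, diegetic, non-diegetic, meta-diegetic

Sound (1): internal monologue — inside Dmitri's mind, not spoken into the scene, so meta-diegetic.
(2) ambient/room sound belonging to the story's physical space → diegetic.
(3) is non-diegetic: it's a sound-design accent with no in-world source; no one in the scene can hear it.
(4) a remembered line, private to Dmitri — not present in the room, not audible to Greta → meta-diegetic.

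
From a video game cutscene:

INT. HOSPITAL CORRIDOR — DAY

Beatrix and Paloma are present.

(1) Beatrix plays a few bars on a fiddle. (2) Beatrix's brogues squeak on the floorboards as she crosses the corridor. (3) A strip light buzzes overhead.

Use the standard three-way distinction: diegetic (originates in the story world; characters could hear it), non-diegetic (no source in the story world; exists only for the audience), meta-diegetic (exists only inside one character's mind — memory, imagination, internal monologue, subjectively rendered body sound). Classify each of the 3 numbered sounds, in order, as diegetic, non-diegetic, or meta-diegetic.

(1) Beatrix is producing the music live, in the story world → diegetic.
(2) is diegetic: Beatrix's footsteps are produced in the story world.
(3) is diegetic: a strip light is part of the location's real environment.

diegetic, diegetic, diegetic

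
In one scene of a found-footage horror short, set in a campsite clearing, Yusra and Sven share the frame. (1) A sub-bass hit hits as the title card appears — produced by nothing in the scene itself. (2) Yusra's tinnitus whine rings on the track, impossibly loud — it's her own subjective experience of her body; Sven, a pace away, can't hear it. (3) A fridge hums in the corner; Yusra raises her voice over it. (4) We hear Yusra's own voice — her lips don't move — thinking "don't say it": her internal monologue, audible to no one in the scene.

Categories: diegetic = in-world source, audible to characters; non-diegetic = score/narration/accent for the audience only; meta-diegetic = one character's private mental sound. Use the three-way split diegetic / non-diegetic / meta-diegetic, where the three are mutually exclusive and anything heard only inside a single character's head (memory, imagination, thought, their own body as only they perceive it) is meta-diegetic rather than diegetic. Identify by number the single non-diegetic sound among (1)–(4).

1

(1) is non-diegetic: an editorial stinger — it belongs to the cut, not the story world.
(2) is meta-diegetic: a subjective body sound — Yusra's private perception, inaudible to Sven.
(3) is diegetic: it's the actual ambient sound of the location.
(4) is meta-diegetic: internal monologue — inside Yusra's mind, not spoken into the scene.
Only (1) is non-diegetic.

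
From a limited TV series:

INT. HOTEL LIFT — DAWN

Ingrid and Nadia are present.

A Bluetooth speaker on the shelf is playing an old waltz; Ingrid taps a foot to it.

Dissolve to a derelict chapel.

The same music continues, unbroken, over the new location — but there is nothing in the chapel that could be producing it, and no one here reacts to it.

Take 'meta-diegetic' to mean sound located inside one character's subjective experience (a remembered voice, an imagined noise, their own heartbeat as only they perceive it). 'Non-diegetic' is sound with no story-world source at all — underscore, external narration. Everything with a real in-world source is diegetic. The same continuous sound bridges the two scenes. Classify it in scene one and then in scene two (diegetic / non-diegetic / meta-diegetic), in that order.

diegetic, non-diegetic

Scene one: a Bluetooth speaker is an on-screen source and Ingrid reacts to it → diegetic.
Scene two: there is no source in the chapel and no one hears it — it's now underscore → non-diegetic.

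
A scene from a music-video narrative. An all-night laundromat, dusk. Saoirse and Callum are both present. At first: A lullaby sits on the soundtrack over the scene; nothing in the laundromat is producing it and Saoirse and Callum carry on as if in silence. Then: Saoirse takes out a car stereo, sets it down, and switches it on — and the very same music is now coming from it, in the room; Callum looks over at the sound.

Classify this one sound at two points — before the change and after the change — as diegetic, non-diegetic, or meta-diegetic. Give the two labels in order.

Before the change: no in-world source exists and no character can hear it — underscore → non-diegetic.
After the change: a car stereo is now a real source in the story world and the characters hear it → diegetic.

non-diegetic, diegetic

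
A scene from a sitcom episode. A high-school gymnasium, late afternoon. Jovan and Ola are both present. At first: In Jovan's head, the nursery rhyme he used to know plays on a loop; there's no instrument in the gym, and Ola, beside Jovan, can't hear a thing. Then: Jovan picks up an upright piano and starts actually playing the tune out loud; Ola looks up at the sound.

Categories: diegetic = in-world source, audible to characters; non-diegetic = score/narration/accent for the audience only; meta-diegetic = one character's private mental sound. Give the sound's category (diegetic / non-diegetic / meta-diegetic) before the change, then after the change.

Before the change: the tune exists only as Jovan's private memory; Ola can't hear it → meta-diegetic.
After the change: Jovan is now producing it live on an upright piano, in the room, and Ola hears it → diegetic.

meta-diegetic, diegetic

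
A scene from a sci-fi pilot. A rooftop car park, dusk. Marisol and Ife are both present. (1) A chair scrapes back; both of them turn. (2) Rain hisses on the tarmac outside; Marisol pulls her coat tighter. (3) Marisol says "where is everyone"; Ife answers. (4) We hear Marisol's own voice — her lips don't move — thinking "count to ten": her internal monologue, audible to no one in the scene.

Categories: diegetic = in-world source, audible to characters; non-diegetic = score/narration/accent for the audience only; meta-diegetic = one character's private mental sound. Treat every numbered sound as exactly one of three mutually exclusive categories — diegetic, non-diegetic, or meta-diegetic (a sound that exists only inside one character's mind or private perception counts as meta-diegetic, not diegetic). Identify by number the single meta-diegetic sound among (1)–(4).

(1) is diegetic: a chair is a real object/event in the scene's world.
(2) rain is part of the location's real environment → diegetic.
(3) is diegetic: on-screen dialogue — Marisol speaks and Ife is there to hear.
Sound (4): internal monologue — inside Marisol's mind, not spoken into the scene, so meta-diegetic.
Only (4) is meta-diegetic.

4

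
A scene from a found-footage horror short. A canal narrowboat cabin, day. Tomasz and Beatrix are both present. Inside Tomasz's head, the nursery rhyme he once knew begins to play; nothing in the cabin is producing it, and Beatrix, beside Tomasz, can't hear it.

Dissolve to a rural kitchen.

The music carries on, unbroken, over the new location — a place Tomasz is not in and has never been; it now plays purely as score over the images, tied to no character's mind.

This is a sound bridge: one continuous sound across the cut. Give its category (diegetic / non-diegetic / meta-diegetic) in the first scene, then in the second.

meta-diegetic, non-diegetic

Scene one: the music exists only inside Tomasz's mind; Beatrix can't hear it → meta-diegetic.
Scene two: it's detached from Tomasz entirely and plays over unrelated images with no in-world source — conventional underscore → non-diegetic.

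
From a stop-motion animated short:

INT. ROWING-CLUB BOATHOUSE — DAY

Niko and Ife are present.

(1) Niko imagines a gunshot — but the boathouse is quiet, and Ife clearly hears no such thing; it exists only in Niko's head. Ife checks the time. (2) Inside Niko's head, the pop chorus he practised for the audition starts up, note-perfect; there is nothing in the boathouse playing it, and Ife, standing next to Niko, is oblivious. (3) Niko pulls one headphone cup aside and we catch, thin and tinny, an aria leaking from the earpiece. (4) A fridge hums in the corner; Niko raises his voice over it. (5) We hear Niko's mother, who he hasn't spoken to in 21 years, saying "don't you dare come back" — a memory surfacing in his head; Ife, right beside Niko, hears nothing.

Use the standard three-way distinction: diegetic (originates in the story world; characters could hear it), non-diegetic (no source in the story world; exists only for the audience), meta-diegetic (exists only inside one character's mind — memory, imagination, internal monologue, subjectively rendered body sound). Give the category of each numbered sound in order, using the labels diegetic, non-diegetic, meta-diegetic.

(1) Niko alone 'hears' it — an imagined sound, not present in the space → meta-diegetic.
(2) is meta-diegetic: remembered music, private to Niko — Ife is oblivious because it isn't in the room.
(3) the earpiece is a real device on Niko's head — source music → diegetic.
(4) is diegetic: ambient/room sound belonging to the story's physical space.
(5) the voice is a memory playing only inside Niko's mind; Ife can't hear it → meta-diegetic.

meta-diegetic, meta-diegetic, diegetic, diegetic, meta-diegetic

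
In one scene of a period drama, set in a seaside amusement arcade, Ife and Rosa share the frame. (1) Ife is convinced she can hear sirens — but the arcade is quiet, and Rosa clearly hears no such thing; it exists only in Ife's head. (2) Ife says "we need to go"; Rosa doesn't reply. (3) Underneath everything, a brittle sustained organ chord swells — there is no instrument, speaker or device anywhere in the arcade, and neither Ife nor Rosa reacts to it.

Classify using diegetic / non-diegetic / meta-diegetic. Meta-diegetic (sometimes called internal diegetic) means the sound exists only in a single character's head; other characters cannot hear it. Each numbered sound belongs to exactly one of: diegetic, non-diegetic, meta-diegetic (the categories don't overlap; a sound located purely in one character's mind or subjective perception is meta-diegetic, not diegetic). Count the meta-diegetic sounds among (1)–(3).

1

Sound (1): Ife alone 'hears' it — an imagined sound, not present in the space, so meta-diegetic.
Sound (2): spoken by a character present in the story world, so diegetic.
(3) score with no on-screen or off-screen source; it exists for the audience alone → non-diegetic.
So 1 of the 3 is meta-diegetic: (1).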